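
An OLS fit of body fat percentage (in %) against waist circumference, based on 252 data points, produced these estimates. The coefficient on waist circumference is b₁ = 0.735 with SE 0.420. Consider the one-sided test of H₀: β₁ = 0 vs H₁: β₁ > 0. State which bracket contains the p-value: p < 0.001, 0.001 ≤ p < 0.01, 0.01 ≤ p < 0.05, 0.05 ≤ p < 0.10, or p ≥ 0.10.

t = 0.735 / 0.420 = 1.750.
df = n − 2 = 252 − 2 = 250.
One-sided p = P(T_{250} > t) ≈ 0.0407.
So 0.01 ≤ p < 0.05.

0.01 ≤ p < 0.05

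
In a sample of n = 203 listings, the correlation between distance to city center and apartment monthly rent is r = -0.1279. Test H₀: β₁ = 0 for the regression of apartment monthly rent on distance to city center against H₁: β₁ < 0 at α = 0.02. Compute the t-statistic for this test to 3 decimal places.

t = -1.828

t = r·√(n − 2)/√(1 − r²) = -0.1279·√201/√0.983642 = -1.828.
df = n − 2 = 201.
One-sided p ≈ 0.0345, which is ≥ 0.02, so fail to reject H₀.
The data do not give significant evidence of a linear association between distance to city center and apartment monthly rent.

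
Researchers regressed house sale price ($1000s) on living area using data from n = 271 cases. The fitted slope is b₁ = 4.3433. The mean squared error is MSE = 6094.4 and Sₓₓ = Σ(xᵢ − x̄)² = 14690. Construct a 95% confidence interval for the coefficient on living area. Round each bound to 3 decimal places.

SE(b₁) = √(MSE/Sₓₓ) = √(6094.4/14690) = 0.644102.
df = n − 2 = 269.
t* = t_{0.025, 269} = 1.968822.
Margin = t* × SE = 1.968822 × 0.644102 = 1.26812.
CI: 4.3433 ± 1.26812 → (3.075, 5.611).
With 95% confidence, each one-unit increase in living area is associated with a change of between 3.075 and 5.611 $1000s in house sale price.

(3.075, 5.611)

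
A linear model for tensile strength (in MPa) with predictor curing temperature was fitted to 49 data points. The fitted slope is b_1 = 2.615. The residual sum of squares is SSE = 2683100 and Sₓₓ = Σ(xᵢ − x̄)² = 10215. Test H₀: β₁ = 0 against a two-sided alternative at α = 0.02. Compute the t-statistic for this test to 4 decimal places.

t = 1.1062

MSE = SSE/(n − 2) = 2683100/47 = 57087.2.
SE(b_1) = √(MSE/Sₓₓ) = √(57087.2/10215) = 2.36402.
t = 2.615 / 2.36402 = 1.1062.
df = n − 2 = 47.
Two-sided p ≈ 0.2743, which is ≥ 0.02, so fail to reject H₀.
The data do not give significant evidence of an association between curing temperature and tensile strength.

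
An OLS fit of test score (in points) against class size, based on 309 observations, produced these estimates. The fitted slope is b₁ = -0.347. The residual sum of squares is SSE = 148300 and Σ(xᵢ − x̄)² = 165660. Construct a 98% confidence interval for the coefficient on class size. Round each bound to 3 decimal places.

(-0.473, -0.221)

MSE = SSE/(n − 2) = 148300/307 = 483.062.
SE(b₁) = √(MSE/Sₓₓ) = √(483.062/165660) = 0.0539999.
df = n − 2 = 307.
t* = t_{0.01, 307} = 2.338556.
Margin = t* × SE = 2.338556 × 0.0539999 = 0.12628.
CI: -0.347 ± 0.12628 → (-0.473, -0.221).
With 98% confidence, each one-unit increase in class size is associated with a change of between -0.473 and -0.221 points in test score.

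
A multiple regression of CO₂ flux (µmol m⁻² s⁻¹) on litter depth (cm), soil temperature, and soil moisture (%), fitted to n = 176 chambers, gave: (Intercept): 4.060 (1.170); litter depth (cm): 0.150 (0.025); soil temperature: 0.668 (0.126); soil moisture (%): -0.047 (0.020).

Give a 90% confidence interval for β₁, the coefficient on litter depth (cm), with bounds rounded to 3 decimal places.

(0.109, 0.191)

Read off: b = 0.150, SE = 0.025 for litter depth (cm).
df = n − k − 1 = 176 − 3 − 1 = 172.
t* = t_{0.05, 172} = 1.653761.
Margin = t* × SE = 1.653761 × 0.025 = 0.04134.
CI: 0.150 ± 0.04134 → (0.109, 0.191).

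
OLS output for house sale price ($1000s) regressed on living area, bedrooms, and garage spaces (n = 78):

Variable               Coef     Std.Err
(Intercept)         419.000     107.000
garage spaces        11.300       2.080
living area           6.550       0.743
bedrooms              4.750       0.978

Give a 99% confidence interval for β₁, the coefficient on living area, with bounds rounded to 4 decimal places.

(4.5856, 8.5144)

Read off: b = 6.550, SE = 0.743 for living area.
df = n − k − 1 = 78 − 3 − 1 = 74.
t* = t_{0.005, 74} = 2.643913.
Margin = t* × SE = 2.643913 × 0.743 = 1.964427.
CI: 6.550 ± 1.964427 → (4.5856, 8.5144).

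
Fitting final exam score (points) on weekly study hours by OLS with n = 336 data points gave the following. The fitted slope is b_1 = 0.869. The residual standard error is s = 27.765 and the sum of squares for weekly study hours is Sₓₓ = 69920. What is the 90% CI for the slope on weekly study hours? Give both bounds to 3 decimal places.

SE(b_1) = s/√Sₓₓ = 27.765/√69920 = 0.105002.
df = n − 2 = 334.
t* = t_{0.05, 334} = 1.649429.
Margin = t* × SE = 1.649429 × 0.105002 = 0.17319.
CI: 0.869 ± 0.17319 → (0.696, 1.042).
With 90% confidence, each one-unit increase in weekly study hours is associated with a change of between 0.696 and 1.042 points in final exam score.

(0.696, 1.042)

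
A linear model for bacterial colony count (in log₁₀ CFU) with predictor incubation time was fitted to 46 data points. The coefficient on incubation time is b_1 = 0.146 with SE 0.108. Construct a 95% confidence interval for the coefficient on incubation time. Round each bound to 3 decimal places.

df = n − 2 = 46 − 2 = 44.
t* = t_{0.025, 44} = 2.015368.
Margin = t* × SE = 2.015368 × 0.108 = 0.21766.
CI: 0.146 ± 0.21766 → (-0.072, 0.364).
With 95% confidence, each one-unit increase in incubation time is associated with a change of between -0.072 and 0.364 log₁₀ CFU in bacterial colony count.

(-0.072, 0.364)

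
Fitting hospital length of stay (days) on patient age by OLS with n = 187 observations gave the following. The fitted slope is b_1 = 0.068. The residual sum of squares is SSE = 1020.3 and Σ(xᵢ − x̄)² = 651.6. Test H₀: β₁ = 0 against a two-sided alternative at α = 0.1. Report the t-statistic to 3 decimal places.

t = 0.739

MSE = SSE/(n − 2) = 1020.3/185 = 5.51514.
SE(b_1) = √(MSE/Sₓₓ) = √(5.51514/651.6) = 0.0919999.
t = 0.068 / 0.0919999 = 0.739.
df = n − 2 = 185.
Two-sided p ≈ 0.4608, which is ≥ 0.1, so fail to reject H₀.
The data do not give significant evidence of an association between patient age and hospital length of stay.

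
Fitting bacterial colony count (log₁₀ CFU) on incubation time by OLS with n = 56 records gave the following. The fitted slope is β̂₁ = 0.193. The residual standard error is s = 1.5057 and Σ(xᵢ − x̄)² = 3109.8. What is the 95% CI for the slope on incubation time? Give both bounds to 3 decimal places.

SE(β̂₁) = s/√Sₓₓ = 1.5057/√3109.8 = 0.0270005.
df = n − 2 = 54.
t* = t_{0.025, 54} = 2.004879.
Margin = t* × SE = 2.004879 × 0.0270005 = 0.05413.
CI: 0.193 ± 0.05413 → (0.139, 0.247).
With 95% confidence, each one-unit increase in incubation time is associated with a change of between 0.139 and 0.247 log₁₀ CFU in bacterial colony count.

(0.139, 0.247)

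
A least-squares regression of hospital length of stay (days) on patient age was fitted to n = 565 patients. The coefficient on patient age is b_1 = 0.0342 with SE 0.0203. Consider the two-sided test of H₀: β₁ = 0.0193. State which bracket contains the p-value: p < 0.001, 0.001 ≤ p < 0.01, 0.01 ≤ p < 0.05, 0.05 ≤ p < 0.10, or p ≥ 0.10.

t = (0.0342 − 0.0193) / 0.0203 = 0.734.
df = n − 2 = 565 − 2 = 563.
Two-sided p = 2·P(T_{563} > |t|) ≈ 0.4633.
So p ≥ 0.10.

p ≥ 0.10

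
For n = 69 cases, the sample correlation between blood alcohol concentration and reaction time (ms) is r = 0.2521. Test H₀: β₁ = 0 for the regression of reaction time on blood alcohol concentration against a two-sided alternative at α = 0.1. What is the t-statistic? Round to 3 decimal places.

t = r·√(n − 2)/√(1 − r²) = 0.2521·√67/√0.936446 = 2.132.
df = n − 2 = 67.
Two-sided p ≈ 0.0366, which is < 0.1, so reject H₀.
There is evidence of a linear association between blood alcohol concentration and reaction time.

t = 2.132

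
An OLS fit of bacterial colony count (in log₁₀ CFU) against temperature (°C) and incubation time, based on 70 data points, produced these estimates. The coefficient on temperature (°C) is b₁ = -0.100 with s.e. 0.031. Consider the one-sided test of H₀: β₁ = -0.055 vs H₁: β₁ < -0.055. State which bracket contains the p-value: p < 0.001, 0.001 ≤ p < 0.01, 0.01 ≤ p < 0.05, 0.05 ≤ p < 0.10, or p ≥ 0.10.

0.05 ≤ p < 0.10

t = (-0.100 − (-0.055)) / 0.031 = -1.452.
df = n − k − 1 = 70 − 2 − 1 = 67.
One-sided p = P(T_{67} < t) ≈ 0.0756.
So 0.05 ≤ p < 0.10.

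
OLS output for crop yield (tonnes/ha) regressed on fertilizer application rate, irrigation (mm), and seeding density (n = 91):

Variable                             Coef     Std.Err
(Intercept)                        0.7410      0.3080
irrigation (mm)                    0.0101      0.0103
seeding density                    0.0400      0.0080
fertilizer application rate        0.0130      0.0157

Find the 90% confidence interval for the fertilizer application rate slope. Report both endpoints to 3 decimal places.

Read off: b = 0.0130, SE = 0.0157 for fertilizer application rate.
df = n − k − 1 = 91 − 3 − 1 = 87.
t* = t_{0.05, 87} = 1.662557.
Margin = t* × SE = 1.662557 × 0.0157 = 0.02610.
CI: 0.0130 ± 0.02610 → (-0.013, 0.039).

(-0.013, 0.039)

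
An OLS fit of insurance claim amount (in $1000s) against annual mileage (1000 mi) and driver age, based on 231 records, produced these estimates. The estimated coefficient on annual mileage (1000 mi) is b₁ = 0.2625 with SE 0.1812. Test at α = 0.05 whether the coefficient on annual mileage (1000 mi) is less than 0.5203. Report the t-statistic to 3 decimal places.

H₀: β₁ = 0.5203 vs H₁: β₁ < 0.5203.
t = (b₁ − β₁⁰)/SE = (0.2625 − 0.5203) / 0.1812 = -1.423.
df = n − k − 1 = 231 − 2 − 1 = 228.
One-sided p ≈ 0.0781, which is ≥ 0.05, so fail to reject H₀.
The data do not give significant evidence that the true slope on annual mileage (1000 mi) is below 0.5203 $1000s per unit, holding the other predictors fixed.

t = -1.423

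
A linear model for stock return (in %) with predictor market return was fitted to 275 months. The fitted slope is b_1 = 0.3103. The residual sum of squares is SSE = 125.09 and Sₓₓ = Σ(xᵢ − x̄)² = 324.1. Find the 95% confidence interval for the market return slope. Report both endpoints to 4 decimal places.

MSE = SSE/(n − 2) = 125.09/273 = 0.458205.
SE(b_1) = √(MSE/Sₓₓ) = √(0.458205/324.1) = 0.0376002.
df = n − 2 = 273.
t* = t_{0.025, 273} = 1.968692.
Margin = t* × SE = 1.968692 × 0.0376002 = 0.074023.
CI: 0.3103 ± 0.074023 → (0.2363, 0.3843).
With 95% confidence, each one-unit increase in market return is associated with a change of between 0.2363 and 0.3843 % in stock return.

(0.2363, 0.3843)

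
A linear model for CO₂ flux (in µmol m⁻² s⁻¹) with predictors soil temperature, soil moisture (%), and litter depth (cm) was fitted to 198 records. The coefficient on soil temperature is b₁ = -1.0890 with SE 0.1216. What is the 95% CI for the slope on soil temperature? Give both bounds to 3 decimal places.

(-1.329, -0.849)

df = n − k − 1 = 198 − 3 − 1 = 194.
t* = t_{0.025, 194} = 1.972268.
Margin = t* × SE = 1.972268 × 0.1216 = 0.23983.
CI: -1.0890 ± 0.23983 → (-1.329, -0.849).
With 95% confidence, each one-unit increase in soil temperature is associated with a change of between -1.329 and -0.849 µmol m⁻² s⁻¹ in CO₂ flux, holding the other predictors fixed.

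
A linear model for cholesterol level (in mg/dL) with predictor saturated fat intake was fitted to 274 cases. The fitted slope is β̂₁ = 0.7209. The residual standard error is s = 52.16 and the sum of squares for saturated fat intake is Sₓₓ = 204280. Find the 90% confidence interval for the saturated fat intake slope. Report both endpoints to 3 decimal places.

(0.530, 0.911)

SE(β̂₁) = s/√Sₓₓ = 52.16/√204280 = 0.115405.
df = n − 2 = 272.
t* = t_{0.05, 272} = 1.650475.
Margin = t* × SE = 1.650475 × 0.115405 = 0.19047.
CI: 0.7209 ± 0.19047 → (0.530, 0.911).
With 90% confidence, each one-unit increase in saturated fat intake is associated with a change of between 0.530 and 0.911 mg/dL in cholesterol level.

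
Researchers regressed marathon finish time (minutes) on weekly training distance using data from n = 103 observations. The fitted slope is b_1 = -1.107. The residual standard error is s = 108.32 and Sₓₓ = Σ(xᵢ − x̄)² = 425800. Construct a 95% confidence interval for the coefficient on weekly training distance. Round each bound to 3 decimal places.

(-1.436, -0.778)

SE(b_1) = s/√Sₓₓ = 108.32/√425800 = 0.165999.
df = n − 2 = 101.
t* = t_{0.025, 101} = 1.983731.
Margin = t* × SE = 1.983731 × 0.165999 = 0.32930.
CI: -1.107 ± 0.32930 → (-1.436, -0.778).
With 95% confidence, each one-unit increase in weekly training distance is associated with a change of between -1.436 and -0.778 minutes in marathon finish time.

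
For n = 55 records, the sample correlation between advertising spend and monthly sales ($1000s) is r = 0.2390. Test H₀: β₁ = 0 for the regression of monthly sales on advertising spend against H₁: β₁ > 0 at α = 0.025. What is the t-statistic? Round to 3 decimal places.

t = r·√(n − 2)/√(1 − r²) = 0.2390·√53/√0.942879 = 1.792.
df = n − 2 = 53.
One-sided p ≈ 0.0394, which is ≥ 0.025, so fail to reject H₀.
The data do not give significant evidence of a linear association between advertising spend and monthly sales.

t = 1.792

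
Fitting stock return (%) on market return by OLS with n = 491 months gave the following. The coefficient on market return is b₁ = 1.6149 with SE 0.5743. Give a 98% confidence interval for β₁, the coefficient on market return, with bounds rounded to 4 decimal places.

df = n − 2 = 491 − 2 = 489.
t* = t_{0.01, 489} = 2.333998.
Margin = t* × SE = 2.333998 × 0.5743 = 1.340415.
CI: 1.6149 ± 1.340415 → (0.2745, 2.9553).
With 98% confidence, each one-unit increase in market return is associated with a change of between 0.2745 and 2.9553 % in stock return.

(0.2745, 2.9553)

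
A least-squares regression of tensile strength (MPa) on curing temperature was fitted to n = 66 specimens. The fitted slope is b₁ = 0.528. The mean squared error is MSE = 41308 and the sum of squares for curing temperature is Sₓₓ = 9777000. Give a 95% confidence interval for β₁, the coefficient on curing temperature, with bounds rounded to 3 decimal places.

SE(b₁) = √(MSE/Sₓₓ) = √(41308/9777000) = 0.0650001.
df = n − 2 = 64.
t* = t_{0.025, 64} = 1.99773.
Margin = t* × SE = 1.99773 × 0.0650001 = 0.12985.
CI: 0.528 ± 0.12985 → (0.398, 0.658).
With 95% confidence, each one-unit increase in curing temperature is associated with a change of between 0.398 and 0.658 MPa in tensile strength.

(0.398, 0.658)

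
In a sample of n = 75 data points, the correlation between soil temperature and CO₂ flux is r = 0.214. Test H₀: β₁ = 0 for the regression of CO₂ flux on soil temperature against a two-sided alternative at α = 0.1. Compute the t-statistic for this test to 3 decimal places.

t = r·√(n − 2)/√(1 − r²) = 0.214·√73/√0.954204 = 1.872.
df = n − 2 = 73.
Two-sided p ≈ 0.0652, which is < 0.1, so reject H₀.
There is evidence of a linear association between soil temperature and CO₂ flux.

t = 1.872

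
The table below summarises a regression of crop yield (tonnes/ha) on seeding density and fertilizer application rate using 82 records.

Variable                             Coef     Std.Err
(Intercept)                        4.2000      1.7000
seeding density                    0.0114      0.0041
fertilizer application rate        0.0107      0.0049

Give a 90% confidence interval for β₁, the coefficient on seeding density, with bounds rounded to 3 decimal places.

(0.005, 0.018)

Read off: b = 0.0114, SE = 0.0041 for seeding density.
df = n − k − 1 = 82 − 2 − 1 = 79.
t* = t_{0.05, 79} = 1.664371.
Margin = t* × SE = 1.664371 × 0.0041 = 0.00682.
CI: 0.0114 ± 0.00682 → (0.005, 0.018).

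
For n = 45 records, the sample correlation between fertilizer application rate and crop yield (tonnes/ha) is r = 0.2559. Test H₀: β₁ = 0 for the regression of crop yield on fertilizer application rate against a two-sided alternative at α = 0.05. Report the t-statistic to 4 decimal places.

t = r·√(n − 2)/√(1 − r²) = 0.2559·√43/√0.934515 = 1.7358.
df = n − 2 = 43.
Two-sided p ≈ 0.0898, which is ≥ 0.05, so fail to reject H₀.
The data do not give significant evidence of a linear association between fertilizer application rate and crop yield.

t = 1.7358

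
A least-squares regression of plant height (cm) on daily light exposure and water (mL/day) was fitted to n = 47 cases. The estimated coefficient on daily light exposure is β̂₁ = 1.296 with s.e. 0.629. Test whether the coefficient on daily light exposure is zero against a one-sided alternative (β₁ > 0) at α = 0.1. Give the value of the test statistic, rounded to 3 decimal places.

t = 2.060

H₀: β₁ = 0 vs H₁: β₁ > 0.
t = (β̂₁ − β₁⁰)/SE = 1.296 / 0.629 = 2.060.
df = n − k − 1 = 47 − 2 − 1 = 44.
One-sided p ≈ 0.0227, which is < 0.1, so reject H₀.
There is evidence that the true slope on daily light exposure is positive, holding the other predictors fixed.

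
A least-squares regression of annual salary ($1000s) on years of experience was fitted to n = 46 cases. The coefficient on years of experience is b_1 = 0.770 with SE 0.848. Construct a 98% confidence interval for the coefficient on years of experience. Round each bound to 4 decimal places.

df = n − 2 = 46 − 2 = 44.
t* = t_{0.01, 44} = 2.414134.
Margin = t* × SE = 2.414134 × 0.848 = 2.047186.
CI: 0.770 ± 2.047186 → (-1.2772, 2.8172).
With 98% confidence, each one-unit increase in years of experience is associated with a change of between -1.2772 and 2.8172 $1000s in annual salary.

(-1.2772, 2.8172)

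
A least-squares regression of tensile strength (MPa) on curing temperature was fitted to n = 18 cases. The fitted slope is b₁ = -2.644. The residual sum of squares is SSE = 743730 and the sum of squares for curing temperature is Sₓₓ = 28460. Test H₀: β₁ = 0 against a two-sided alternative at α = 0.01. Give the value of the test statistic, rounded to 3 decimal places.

t = -2.069

MSE = SSE/(n − 2) = 743730/16 = 46483.1.
SE(b₁) = √(MSE/Sₓₓ) = √(46483.1/28460) = 1.278.
t = -2.644 / 1.278 = -2.069.
df = n − 2 = 16.
Two-sided p ≈ 0.0551, which is ≥ 0.01, so fail to reject H₀.
The data do not give significant evidence of an association between curing temperature and tensile strength.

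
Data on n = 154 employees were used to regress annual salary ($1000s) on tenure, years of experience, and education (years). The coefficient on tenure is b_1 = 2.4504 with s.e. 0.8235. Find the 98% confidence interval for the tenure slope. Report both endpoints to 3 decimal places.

df = n − k − 1 = 154 − 3 − 1 = 150.
t* = t_{0.01, 150} = 2.351465.
Margin = t* × SE = 2.351465 × 0.8235 = 1.93643.
CI: 2.4504 ± 1.93643 → (0.514, 4.387).
With 98% confidence, each one-unit increase in tenure is associated with a change of between 0.514 and 4.387 $1000s in annual salary, holding the other predictors fixed.

(0.514, 4.387)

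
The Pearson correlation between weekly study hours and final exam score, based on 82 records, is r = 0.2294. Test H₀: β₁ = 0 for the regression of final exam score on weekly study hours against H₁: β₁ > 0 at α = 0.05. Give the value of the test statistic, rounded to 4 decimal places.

t = r·√(n − 2)/√(1 − r²) = 0.2294·√80/√0.947376 = 2.1080.
df = n − 2 = 80.
One-sided p ≈ 0.0191, which is < 0.05, so reject H₀.
There is evidence of a linear association between weekly study hours and final exam score.

t = 2.1080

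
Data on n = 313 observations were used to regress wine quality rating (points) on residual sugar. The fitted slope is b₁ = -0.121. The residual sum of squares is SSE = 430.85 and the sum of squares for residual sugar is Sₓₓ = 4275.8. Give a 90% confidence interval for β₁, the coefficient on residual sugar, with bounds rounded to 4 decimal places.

(-0.1507, -0.0913)

MSE = SSE/(n − 2) = 430.85/311 = 1.38537.
SE(b₁) = √(MSE/Sₓₓ) = √(1.38537/4275.8) = 0.0180001.
df = n − 2 = 311.
t* = t_{0.05, 311} = 1.649768.
Margin = t* × SE = 1.649768 × 0.0180001 = 0.029696.
CI: -0.121 ± 0.029696 → (-0.1507, -0.0913).
With 90% confidence, each one-unit increase in residual sugar is associated with a change of between -0.1507 and -0.0913 points in wine quality rating.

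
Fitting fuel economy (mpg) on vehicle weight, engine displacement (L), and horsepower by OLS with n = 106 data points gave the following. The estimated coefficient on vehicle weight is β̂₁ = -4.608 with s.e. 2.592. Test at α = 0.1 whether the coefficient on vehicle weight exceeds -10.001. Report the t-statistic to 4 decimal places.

t = 2.0806

H₀: β₁ = -10.001 vs H₁: β₁ > -10.001.
t = (β̂₁ − β₁⁰)/SE = (-4.608 − (-10.001)) / 2.592 = 2.0806.
df = n − k − 1 = 106 − 3 − 1 = 102.
One-sided p ≈ 0.0200, which is < 0.1, so reject H₀.
There is evidence that the true slope on vehicle weight exceeds -10.001 mpg per unit, holding the other predictors fixed.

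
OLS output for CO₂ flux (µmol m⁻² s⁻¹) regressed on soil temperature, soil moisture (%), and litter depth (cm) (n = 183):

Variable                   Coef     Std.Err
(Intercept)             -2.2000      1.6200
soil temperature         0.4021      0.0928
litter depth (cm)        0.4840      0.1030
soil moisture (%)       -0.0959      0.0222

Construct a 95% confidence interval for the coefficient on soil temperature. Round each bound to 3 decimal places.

(0.219, 0.585)

Read off: b = 0.4021, SE = 0.0928 for soil temperature.
df = n − k − 1 = 183 − 3 − 1 = 179.
t* = t_{0.025, 179} = 1.973305.
Margin = t* × SE = 1.973305 × 0.0928 = 0.18312.
CI: 0.4021 ± 0.18312 → (0.219, 0.585).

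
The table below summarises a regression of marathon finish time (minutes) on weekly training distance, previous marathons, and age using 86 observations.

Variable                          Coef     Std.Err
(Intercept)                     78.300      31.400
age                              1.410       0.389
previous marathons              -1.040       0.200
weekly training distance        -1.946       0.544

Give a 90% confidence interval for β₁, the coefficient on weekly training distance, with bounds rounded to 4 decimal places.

(-2.8510, -1.0410)

Read off: b = -1.946, SE = 0.544 for weekly training distance.
df = n − k − 1 = 86 − 3 − 1 = 82.
t* = t_{0.05, 82} = 1.663649.
Margin = t* × SE = 1.663649 × 0.544 = 0.905025.
CI: -1.946 ± 0.905025 → (-2.8510, -1.0410).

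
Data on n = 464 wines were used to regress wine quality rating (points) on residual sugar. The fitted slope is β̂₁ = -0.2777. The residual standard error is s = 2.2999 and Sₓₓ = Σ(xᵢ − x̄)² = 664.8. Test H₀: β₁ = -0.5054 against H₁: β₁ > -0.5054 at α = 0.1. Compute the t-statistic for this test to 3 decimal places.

t = 2.553

SE(β̂₁) = s/√Sₓₓ = 2.2999/√664.8 = 0.0891997.
t = (-0.2777 − (-0.5054)) / 0.0891997 = 2.553.
df = n − 2 = 462.
One-sided p ≈ 0.0055, which is < 0.1, so reject H₀.
There is evidence that the true slope on residual sugar exceeds -0.5054 points per unit.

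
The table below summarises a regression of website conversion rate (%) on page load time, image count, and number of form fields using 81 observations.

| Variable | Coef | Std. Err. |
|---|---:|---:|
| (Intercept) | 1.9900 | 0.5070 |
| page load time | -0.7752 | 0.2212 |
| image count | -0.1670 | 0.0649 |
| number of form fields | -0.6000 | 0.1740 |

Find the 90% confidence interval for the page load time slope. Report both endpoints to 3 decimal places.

(-1.143, -0.407)

Read off: b = -0.7752, SE = 0.2212 for page load time.
df = n − k − 1 = 81 − 3 − 1 = 77.
t* = t_{0.05, 77} = 1.664885.
Margin = t* × SE = 1.664885 × 0.2212 = 0.36827.
CI: -0.7752 ± 0.36827 → (-1.143, -0.407).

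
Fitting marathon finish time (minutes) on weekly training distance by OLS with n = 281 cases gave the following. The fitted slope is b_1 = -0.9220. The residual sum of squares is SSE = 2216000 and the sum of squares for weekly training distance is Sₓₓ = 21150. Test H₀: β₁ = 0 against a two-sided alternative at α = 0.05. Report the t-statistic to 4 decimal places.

t = -1.5045

MSE = SSE/(n − 2) = 2216000/279 = 7942.65.
SE(b_1) = √(MSE/Sₓₓ) = √(7942.65/21150) = 0.612812.
t = -0.9220 / 0.612812 = -1.5045.
df = n − 2 = 279.
Two-sided p ≈ 0.1336, which is ≥ 0.05, so fail to reject H₀.
The data do not give significant evidence of an association between weekly training distance and marathon finish time.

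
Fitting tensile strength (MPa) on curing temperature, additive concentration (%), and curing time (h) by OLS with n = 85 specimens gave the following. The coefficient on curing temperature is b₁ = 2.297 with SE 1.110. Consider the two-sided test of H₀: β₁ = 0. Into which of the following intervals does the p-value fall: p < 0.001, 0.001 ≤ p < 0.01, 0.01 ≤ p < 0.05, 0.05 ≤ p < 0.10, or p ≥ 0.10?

t = 2.297 / 1.110 = 2.069.
df = n − k − 1 = 85 − 3 − 1 = 81.
Two-sided p = 2·P(T_{81} > |t|) ≈ 0.0417.
So 0.01 ≤ p < 0.05.

0.01 ≤ p < 0.05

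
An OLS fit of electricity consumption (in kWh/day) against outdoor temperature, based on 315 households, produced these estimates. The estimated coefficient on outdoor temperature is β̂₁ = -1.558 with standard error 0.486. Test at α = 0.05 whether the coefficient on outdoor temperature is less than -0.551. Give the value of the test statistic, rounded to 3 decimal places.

t = -2.072

H₀: β₁ = -0.551 vs H₁: β₁ < -0.551.
t = (β̂₁ − β₁⁰)/SE = (-1.558 − (-0.551)) / 0.486 = -2.072.
df = n − 2 = 315 − 2 = 313.
One-sided p ≈ 0.0195, which is < 0.05, so reject H₀.
There is evidence that the true slope on outdoor temperature is below -0.551 kWh/day per unit.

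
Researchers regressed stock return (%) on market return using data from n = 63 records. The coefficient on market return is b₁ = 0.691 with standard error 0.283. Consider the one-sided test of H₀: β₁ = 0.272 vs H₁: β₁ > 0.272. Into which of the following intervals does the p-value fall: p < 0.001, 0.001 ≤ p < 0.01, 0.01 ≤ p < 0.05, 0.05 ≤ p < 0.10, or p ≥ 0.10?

t = (0.691 − 0.272) / 0.283 = 1.481.
df = n − 2 = 63 − 2 = 61.
One-sided p = P(T_{61} > t) ≈ 0.0719.
So 0.05 ≤ p < 0.10.

0.05 ≤ p < 0.10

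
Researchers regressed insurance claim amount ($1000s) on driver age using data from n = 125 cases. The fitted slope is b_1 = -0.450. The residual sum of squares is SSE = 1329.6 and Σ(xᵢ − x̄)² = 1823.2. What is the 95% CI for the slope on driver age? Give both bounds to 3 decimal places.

MSE = SSE/(n − 2) = 1329.6/123 = 10.8098.
SE(b_1) = √(MSE/Sₓₓ) = √(10.8098/1823.2) = 0.077.
df = n − 2 = 123.
t* = t_{0.025, 123} = 1.979439.
Margin = t* × SE = 1.979439 × 0.077 = 0.15242.
CI: -0.450 ± 0.15242 → (-0.602, -0.298).
With 95% confidence, each one-unit increase in driver age is associated with a change of between -0.602 and -0.298 $1000s in insurance claim amount.

(-0.602, -0.298)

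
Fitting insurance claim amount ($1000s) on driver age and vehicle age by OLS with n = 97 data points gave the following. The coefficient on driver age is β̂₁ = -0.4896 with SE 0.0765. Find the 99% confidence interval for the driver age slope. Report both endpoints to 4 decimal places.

df = n − k − 1 = 97 − 2 − 1 = 94.
t* = t_{0.005, 94} = 2.629148.
Margin = t* × SE = 2.629148 × 0.0765 = 0.201130.
CI: -0.4896 ± 0.201130 → (-0.6907, -0.2885).
With 99% confidence, each one-unit increase in driver age is associated with a change of between -0.6907 and -0.2885 $1000s in insurance claim amount, holding the other predictors fixed.

(-0.6907, -0.2885)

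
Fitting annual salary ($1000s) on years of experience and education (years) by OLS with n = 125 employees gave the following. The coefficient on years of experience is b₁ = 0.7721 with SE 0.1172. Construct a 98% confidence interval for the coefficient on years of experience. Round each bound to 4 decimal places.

(0.4958, 1.0484)

df = n − k − 1 = 125 − 2 − 1 = 122.
t* = t_{0.01, 122} = 2.357302.
Margin = t* × SE = 2.357302 × 0.1172 = 0.276276.
CI: 0.7721 ± 0.276276 → (0.4958, 1.0484).
With 98% confidence, each one-unit increase in years of experience is associated with a change of between 0.4958 and 1.0484 $1000s in annual salary, holding the other predictors fixed.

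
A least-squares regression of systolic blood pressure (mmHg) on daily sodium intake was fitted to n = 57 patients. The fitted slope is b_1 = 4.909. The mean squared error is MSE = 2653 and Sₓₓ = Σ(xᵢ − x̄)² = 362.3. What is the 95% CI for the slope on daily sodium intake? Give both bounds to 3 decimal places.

(-0.514, 10.332)

SE(b_1) = √(MSE/Sₓₓ) = √(2653/362.3) = 2.70604.
df = n − 2 = 55.
t* = t_{0.025, 55} = 2.004045.
Margin = t* × SE = 2.004045 × 2.70604 = 5.42303.
CI: 4.909 ± 5.42303 → (-0.514, 10.332).
With 95% confidence, each one-unit increase in daily sodium intake is associated with a change of between -0.514 and 10.332 mmHg in systolic blood pressure.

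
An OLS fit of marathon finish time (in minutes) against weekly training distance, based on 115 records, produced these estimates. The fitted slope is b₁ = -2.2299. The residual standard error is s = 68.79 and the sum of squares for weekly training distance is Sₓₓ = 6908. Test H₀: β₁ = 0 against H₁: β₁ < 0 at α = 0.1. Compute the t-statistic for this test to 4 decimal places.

t = -2.6942

SE(b₁) = s/√Sₓₓ = 68.79/√6908 = 0.827655.
t = -2.2299 / 0.827655 = -2.6942.
df = n − 2 = 113.
One-sided p ≈ 0.0041, which is < 0.1, so reject H₀.
There is evidence that the true slope on weekly training distance is negative.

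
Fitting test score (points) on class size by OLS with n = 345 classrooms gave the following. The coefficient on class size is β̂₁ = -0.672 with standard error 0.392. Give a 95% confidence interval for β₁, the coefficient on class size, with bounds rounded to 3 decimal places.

df = n − 2 = 345 − 2 = 343.
t* = t_{0.025, 343} = 1.966904.
Margin = t* × SE = 1.966904 × 0.392 = 0.77103.
CI: -0.672 ± 0.77103 → (-1.443, 0.099).
With 95% confidence, each one-unit increase in class size is associated with a change of between -1.443 and 0.099 points in test score.

(-1.443, 0.099)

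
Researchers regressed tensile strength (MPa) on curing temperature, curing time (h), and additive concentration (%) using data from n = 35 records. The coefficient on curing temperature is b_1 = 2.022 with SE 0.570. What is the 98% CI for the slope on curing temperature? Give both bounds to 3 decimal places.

(0.624, 3.420)

df = n − k − 1 = 35 − 3 − 1 = 31.
t* = t_{0.01, 31} = 2.452824.
Margin = t* × SE = 2.452824 × 0.570 = 1.39811.
CI: 2.022 ± 1.39811 → (0.624, 3.420).
With 98% confidence, each one-unit increase in curing temperature is associated with a change of between 0.624 and 3.420 MPa in tensile strength, holding the other predictors fixed.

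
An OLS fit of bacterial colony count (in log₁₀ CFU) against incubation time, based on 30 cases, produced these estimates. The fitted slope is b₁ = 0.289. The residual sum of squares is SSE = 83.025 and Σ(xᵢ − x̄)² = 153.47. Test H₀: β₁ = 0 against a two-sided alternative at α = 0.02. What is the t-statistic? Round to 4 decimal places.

t = 2.0791

MSE = SSE/(n − 2) = 83.025/28 = 2.96518.
SE(b₁) = √(MSE/Sₓₓ) = √(2.96518/153.47) = 0.139.
t = 0.289 / 0.139 = 2.0791.
df = n − 2 = 28.
Two-sided p ≈ 0.0469, which is ≥ 0.02, so fail to reject H₀.
The data do not give significant evidence of an association between incubation time and bacterial colony count.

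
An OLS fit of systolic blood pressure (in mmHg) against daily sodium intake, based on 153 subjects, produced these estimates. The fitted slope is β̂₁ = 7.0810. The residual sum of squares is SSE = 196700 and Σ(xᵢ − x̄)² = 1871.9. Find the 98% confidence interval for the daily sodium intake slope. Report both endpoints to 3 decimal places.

(5.120, 9.042)

MSE = SSE/(n − 2) = 196700/151 = 1302.65.
SE(β̂₁) = √(MSE/Sₓₓ) = √(1302.65/1871.9) = 0.834204.
df = n − 2 = 151.
t* = t_{0.01, 151} = 2.351297.
Margin = t* × SE = 2.351297 × 0.834204 = 1.96146.
CI: 7.0810 ± 1.96146 → (5.120, 9.042).
With 98% confidence, each one-unit increase in daily sodium intake is associated with a change of between 5.120 and 9.042 mmHg in systolic blood pressure.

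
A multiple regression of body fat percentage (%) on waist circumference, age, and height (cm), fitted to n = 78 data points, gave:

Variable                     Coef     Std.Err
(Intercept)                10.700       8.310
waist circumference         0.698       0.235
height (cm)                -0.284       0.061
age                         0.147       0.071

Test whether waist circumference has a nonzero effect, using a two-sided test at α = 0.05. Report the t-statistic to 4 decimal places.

Read off: b = 0.698, SE = 0.235 for waist circumference.
H₀: β₁ = 0 vs H₁: β₁ ≠ 0.
t = 0.698 / 0.235 = 2.9702.
df = n − k − 1 = 78 − 3 − 1 = 74.
Two-sided p ≈ 0.0040, which is < 0.05, so reject H₀.
There is evidence that waist circumference is associated with body fat percentage, holding the other predictors fixed.

t = 2.9702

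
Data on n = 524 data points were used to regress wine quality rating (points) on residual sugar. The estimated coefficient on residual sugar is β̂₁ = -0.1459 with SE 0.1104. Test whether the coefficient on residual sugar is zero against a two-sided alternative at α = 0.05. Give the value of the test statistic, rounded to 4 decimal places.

H₀: β₁ = 0 vs H₁: β₁ ≠ 0.
t = (β̂₁ − β₁⁰)/SE = -0.1459 / 0.1104 = -1.3216.
df = n − 2 = 524 − 2 = 522.
Two-sided p ≈ 0.1869, which is ≥ 0.05, so fail to reject H₀.
The data do not give significant evidence of an association between residual sugar and wine quality rating.

t = -1.3216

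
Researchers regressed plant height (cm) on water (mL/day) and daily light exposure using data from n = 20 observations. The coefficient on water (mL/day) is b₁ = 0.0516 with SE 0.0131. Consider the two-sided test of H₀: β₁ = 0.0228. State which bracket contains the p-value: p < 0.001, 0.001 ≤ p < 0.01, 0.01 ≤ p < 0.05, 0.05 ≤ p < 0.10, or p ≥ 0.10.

t = (0.0516 − 0.0228) / 0.0131 = 2.198.
df = n − k − 1 = 20 − 2 − 1 = 17.
Two-sided p = 2·P(T_{17} > |t|) ≈ 0.0421.
So 0.01 ≤ p < 0.05.

0.01 ≤ p < 0.05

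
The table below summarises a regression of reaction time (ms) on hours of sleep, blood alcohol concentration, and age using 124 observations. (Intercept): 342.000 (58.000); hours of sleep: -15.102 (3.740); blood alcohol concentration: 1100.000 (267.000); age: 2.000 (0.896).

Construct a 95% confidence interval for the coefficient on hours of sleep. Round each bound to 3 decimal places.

(-22.507, -7.697)

Read off: b = -15.102, SE = 3.740 for hours of sleep.
df = n − k − 1 = 124 − 3 − 1 = 120.
t* = t_{0.025, 120} = 1.97993.
Margin = t* × SE = 1.97993 × 3.740 = 7.40494.
CI: -15.102 ± 7.40494 → (-22.507, -7.697).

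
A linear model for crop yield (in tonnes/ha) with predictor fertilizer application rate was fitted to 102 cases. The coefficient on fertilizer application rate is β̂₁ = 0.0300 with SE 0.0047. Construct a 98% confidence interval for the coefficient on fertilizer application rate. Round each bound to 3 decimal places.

(0.019, 0.041)

df = n − 2 = 102 − 2 = 100.
t* = t_{0.01, 100} = 2.364217.
Margin = t* × SE = 2.364217 × 0.0047 = 0.01111.
CI: 0.0300 ± 0.01111 → (0.019, 0.041).
With 98% confidence, each one-unit increase in fertilizer application rate is associated with a change of between 0.019 and 0.041 tonnes/ha in crop yield.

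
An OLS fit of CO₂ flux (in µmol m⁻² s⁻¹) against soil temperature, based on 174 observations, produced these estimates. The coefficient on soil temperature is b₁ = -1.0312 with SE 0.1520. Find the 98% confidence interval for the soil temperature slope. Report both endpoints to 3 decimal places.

df = n − 2 = 174 − 2 = 172.
t* = t_{0.01, 172} = 2.348223.
Margin = t* × SE = 2.348223 × 0.1520 = 0.35693.
CI: -1.0312 ± 0.35693 → (-1.388, -0.674).
With 98% confidence, each one-unit increase in soil temperature is associated with a change of between -1.388 and -0.674 µmol m⁻² s⁻¹ in CO₂ flux.

(-1.388, -0.674)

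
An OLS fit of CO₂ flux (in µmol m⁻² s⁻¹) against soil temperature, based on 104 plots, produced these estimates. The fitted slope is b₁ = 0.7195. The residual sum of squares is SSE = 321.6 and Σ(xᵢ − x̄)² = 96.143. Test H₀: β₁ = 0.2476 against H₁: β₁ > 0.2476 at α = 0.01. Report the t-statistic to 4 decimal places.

t = 2.6059

MSE = SSE/(n − 2) = 321.6/102 = 3.15294.
SE(b₁) = √(MSE/Sₓₓ) = √(3.15294/96.143) = 0.181092.
t = (0.7195 − 0.2476) / 0.181092 = 2.6059.
df = n − 2 = 102.
One-sided p ≈ 0.0053, which is < 0.01, so reject H₀.
There is evidence that the true slope on soil temperature exceeds 0.2476 µmol m⁻² s⁻¹ per unit.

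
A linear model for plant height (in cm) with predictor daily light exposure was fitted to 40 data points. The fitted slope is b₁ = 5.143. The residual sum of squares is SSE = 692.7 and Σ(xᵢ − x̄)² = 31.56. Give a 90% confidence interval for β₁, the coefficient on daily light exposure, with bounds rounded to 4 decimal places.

(3.8617, 6.4243)

MSE = SSE/(n − 2) = 692.7/38 = 18.2289.
SE(b₁) = √(MSE/Sₓₓ) = √(18.2289/31.56) = 0.759998.
df = n − 2 = 38.
t* = t_{0.05, 38} = 1.685954.
Margin = t* × SE = 1.685954 × 0.759998 = 1.281322.
CI: 5.143 ± 1.281322 → (3.8617, 6.4243).
With 90% confidence, each one-unit increase in daily light exposure is associated with a change of between 3.8617 and 6.4243 cm in plant height.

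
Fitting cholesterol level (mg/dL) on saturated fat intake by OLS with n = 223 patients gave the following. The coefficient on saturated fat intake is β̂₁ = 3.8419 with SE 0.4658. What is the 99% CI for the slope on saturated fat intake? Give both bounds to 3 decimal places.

df = n − 2 = 223 − 2 = 221.
t* = t_{0.005, 221} = 2.598258.
Margin = t* × SE = 2.598258 × 0.4658 = 1.21027.
CI: 3.8419 ± 1.21027 → (2.632, 5.052).
With 99% confidence, each one-unit increase in saturated fat intake is associated with a change of between 2.632 and 5.052 mg/dL in cholesterol level.

(2.632, 5.052)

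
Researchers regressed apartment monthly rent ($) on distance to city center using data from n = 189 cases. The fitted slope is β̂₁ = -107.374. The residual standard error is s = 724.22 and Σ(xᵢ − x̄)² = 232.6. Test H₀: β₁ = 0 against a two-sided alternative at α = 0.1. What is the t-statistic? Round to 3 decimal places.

SE(β̂₁) = s/√Sₓₓ = 724.22/√232.6 = 47.486.
t = -107.374 / 47.486 = -2.261.
df = n − 2 = 187.
Two-sided p ≈ 0.0249, which is < 0.1, so reject H₀.
There is evidence that distance to city center is associated with apartment monthly rent.

t = -2.261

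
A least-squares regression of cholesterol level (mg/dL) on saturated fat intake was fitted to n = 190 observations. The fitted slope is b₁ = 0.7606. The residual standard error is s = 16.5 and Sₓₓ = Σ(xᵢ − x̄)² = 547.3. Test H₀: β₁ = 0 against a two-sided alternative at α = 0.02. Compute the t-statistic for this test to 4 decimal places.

SE(b₁) = s/√Sₓₓ = 16.5/√547.3 = 0.705296.
t = 0.7606 / 0.705296 = 1.0784.
df = n − 2 = 188.
Two-sided p ≈ 0.2822, which is ≥ 0.02, so fail to reject H₀.
The data do not give significant evidence of an association between saturated fat intake and cholesterol level.

t = 1.0784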